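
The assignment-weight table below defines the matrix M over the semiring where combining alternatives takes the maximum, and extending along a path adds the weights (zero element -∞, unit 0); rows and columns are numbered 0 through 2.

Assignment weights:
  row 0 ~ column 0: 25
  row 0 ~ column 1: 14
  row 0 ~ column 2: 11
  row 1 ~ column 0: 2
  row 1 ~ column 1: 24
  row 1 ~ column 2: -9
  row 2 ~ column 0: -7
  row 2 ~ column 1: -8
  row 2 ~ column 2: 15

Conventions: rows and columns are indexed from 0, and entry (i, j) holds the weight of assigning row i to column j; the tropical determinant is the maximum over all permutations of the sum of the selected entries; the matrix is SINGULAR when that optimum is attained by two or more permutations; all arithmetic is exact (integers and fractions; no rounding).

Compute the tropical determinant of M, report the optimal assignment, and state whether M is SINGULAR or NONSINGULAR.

σ = (0, 1, 2): 25 + 24 + 15 = 64
σ = (0, 2, 1): 25 + (-9) + (-8) = 8
σ = (1, 0, 2): 14 + 2 + 15 = 31
σ = (1, 2, 0): 14 + (-9) + (-7) = -2
σ = (2, 0, 1): 11 + 2 + (-8) = 5
σ = (2, 1, 0): 11 + 24 + (-7) = 28
Optimal value attained by: σ = (0, 1, 2).
Answer: det⊕(M) = 64; verdict: NONSINGULAR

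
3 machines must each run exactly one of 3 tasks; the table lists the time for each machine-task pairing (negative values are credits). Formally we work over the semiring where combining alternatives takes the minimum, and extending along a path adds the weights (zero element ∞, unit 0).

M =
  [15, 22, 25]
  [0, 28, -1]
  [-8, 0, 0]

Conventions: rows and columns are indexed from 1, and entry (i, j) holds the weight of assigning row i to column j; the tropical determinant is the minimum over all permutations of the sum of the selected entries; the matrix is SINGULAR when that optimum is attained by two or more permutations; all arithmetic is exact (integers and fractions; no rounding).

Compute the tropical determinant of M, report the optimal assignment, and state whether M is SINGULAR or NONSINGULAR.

σ = (1, 2, 3): 15 + 28 + 0 = 43
σ = (1, 3, 2): 15 + (-1) + 0 = 14
σ = (2, 1, 3): 22 + 0 + 0 = 22
σ = (2, 3, 1): 22 + (-1) + (-8) = 13
σ = (3, 1, 2): 25 + 0 + 0 = 25
σ = (3, 2, 1): 25 + 28 + (-8) = 45
Optimal value attained by: σ = (2, 3, 1).
Answer: det⊕(M) = 13; verdict: NONSINGULAR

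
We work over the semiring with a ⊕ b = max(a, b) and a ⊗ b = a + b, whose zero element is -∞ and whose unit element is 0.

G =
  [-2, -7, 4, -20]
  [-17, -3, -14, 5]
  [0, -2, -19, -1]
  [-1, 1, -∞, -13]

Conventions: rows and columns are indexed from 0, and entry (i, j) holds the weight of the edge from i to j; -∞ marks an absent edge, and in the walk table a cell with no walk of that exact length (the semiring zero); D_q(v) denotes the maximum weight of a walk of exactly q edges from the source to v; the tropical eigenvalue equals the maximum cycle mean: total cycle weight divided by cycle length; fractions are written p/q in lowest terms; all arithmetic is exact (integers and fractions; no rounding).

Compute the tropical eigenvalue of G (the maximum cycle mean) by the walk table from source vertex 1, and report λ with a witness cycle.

q=0: [-∞, 0, -∞, -∞]
q=1: [-17, -3, -14, 5]
q=2: [4, 6, -13, 2]
q=3: [2, 3, 8, 11]
q=4: [10, 12, 6, 8]
Optimal cycle mean attained by: cycle 1->3->1, total 5 + 1, length 2.
Answer: λ = 3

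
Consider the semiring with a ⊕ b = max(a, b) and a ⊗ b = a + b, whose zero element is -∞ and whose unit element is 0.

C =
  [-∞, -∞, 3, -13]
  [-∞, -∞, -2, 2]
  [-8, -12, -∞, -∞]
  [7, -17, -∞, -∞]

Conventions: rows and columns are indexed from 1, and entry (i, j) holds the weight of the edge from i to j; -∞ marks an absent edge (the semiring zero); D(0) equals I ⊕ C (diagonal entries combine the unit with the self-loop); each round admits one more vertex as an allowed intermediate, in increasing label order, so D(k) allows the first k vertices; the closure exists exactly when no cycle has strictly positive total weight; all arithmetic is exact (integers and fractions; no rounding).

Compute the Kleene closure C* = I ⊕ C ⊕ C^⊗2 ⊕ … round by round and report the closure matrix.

D(0):
  [0, -∞, 3, -13]
  [-∞, 0, -2, 2]
  [-8, -12, 0, -∞]
  [7, -17, -∞, 0]
D(1):
  [0, -∞, 3, -13]
  [-∞, 0, -2, 2]
  [-8, -12, 0, -21]
  [7, -17, 10, 0]
D(2):
  [0, -∞, 3, -13]
  [-∞, 0, -2, 2]
  [-8, -12, 0, -10]
  [7, -17, 10, 0]
D(3):
  [0, -9, 3, -7]
  [-10, 0, -2, 2]
  [-8, -12, 0, -10]
  [7, -2, 10, 0]
D(4):
  [0, -9, 3, -7]
  [9, 0, 12, 2]
  [-3, -12, 0, -10]
  [7, -2, 10, 0]
Answer: C* = [[0, -9, 3, -7], [9, 0, 12, 2], [-3, -12, 0, -10], [7, -2, 10, 0]]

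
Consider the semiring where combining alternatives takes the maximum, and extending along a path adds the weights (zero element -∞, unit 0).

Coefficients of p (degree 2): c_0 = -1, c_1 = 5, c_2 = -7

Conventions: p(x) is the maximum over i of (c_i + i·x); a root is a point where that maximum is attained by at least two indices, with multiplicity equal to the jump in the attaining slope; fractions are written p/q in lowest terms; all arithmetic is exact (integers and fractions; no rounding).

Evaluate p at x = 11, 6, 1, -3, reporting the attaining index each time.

p(11) = max(-1+0·11=-1, 5+1·11=16, -7+2·11=15) = 16 (attained by i=1)
p(6) = max(-1+0·6=-1, 5+1·6=11, -7+2·6=5) = 11 (attained by i=1)
p(1) = max(-1+0·1=-1, 5+1·1=6, -7+2·1=-5) = 6 (attained by i=1)
p(-3) = max(-1+0·(-3)=-1, 5+1·(-3)=2, -7+2·(-3)=-13) = 2 (attained by i=1)
Answer: p(11) = 16; p(6) = 11; p(1) = 6; p(-3) = 2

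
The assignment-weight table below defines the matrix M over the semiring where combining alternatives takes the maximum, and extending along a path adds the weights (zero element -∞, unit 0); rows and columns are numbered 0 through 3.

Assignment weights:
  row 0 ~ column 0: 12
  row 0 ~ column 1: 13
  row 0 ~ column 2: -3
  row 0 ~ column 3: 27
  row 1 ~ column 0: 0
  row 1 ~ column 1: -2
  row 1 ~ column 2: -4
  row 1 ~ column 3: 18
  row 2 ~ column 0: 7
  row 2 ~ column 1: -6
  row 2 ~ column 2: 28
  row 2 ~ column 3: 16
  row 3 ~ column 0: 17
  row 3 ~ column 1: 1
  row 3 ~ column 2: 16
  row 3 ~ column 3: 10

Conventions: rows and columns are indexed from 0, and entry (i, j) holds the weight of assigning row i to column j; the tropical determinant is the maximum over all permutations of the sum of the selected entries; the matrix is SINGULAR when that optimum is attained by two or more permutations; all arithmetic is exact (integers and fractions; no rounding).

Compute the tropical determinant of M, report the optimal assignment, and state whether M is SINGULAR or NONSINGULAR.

σ = (0, 1, 2, 3): 12 + (-2) + 28 + 10 = 48
σ = (0, 1, 3, 2): 12 + (-2) + 16 + 16 = 42
σ = (0, 2, 1, 3): 12 + (-4) + (-6) + 10 = 12
σ = (0, 2, 3, 1): 12 + (-4) + 16 + 1 = 25
σ = (0, 3, 1, 2): 12 + 18 + (-6) + 16 = 40
σ = (0, 3, 2, 1): 12 + 18 + 28 + 1 = 59
σ = (1, 0, 2, 3): 13 + 0 + 28 + 10 = 51
σ = (1, 0, 3, 2): 13 + 0 + 16 + 16 = 45
σ = (1, 2, 0, 3): 13 + (-4) + 7 + 10 = 26
σ = (1, 2, 3, 0): 13 + (-4) + 16 + 17 = 42
σ = (1, 3, 0, 2): 13 + 18 + 7 + 16 = 54
σ = (1, 3, 2, 0): 13 + 18 + 28 + 17 = 76
σ = (2, 0, 1, 3): (-3) + 0 + (-6) + 10 = 1
σ = (2, 0, 3, 1): (-3) + 0 + 16 + 1 = 14
σ = (2, 1, 0, 3): (-3) + (-2) + 7 + 10 = 12
σ = (2, 1, 3, 0): (-3) + (-2) + 16 + 17 = 28
σ = (2, 3, 0, 1): (-3) + 18 + 7 + 1 = 23
σ = (2, 3, 1, 0): (-3) + 18 + (-6) + 17 = 26
σ = (3, 0, 1, 2): 27 + 0 + (-6) + 16 = 37
σ = (3, 0, 2, 1): 27 + 0 + 28 + 1 = 56
σ = (3, 1, 0, 2): 27 + (-2) + 7 + 16 = 48
σ = (3, 1, 2, 0): 27 + (-2) + 28 + 17 = 70
σ = (3, 2, 0, 1): 27 + (-4) + 7 + 1 = 31
σ = (3, 2, 1, 0): 27 + (-4) + (-6) + 17 = 34
Optimal value attained by: σ = (1, 3, 2, 0).
Answer: det⊕(M) = 76; verdict: NONSINGULAR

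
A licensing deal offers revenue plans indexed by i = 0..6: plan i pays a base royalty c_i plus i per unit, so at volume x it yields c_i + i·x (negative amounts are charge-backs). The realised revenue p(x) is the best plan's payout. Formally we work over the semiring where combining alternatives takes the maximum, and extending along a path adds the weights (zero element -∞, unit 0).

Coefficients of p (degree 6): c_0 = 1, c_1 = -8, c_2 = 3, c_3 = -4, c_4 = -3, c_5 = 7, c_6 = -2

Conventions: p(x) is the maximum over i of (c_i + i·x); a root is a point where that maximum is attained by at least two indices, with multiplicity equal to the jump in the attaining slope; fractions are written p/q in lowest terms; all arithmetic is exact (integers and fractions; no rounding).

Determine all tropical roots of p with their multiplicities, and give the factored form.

hull edge (i=0, c=1) to (i=5, c=7): slope 6/5, span 5
hull edge (i=5, c=7) to (i=6, c=-2): slope -9, span 1
Factored form: p(x) = -2 ⊗ (x ⊕ (-6/5)) ⊗ (x ⊕ (-6/5)) ⊗ (x ⊕ (-6/5)) ⊗ (x ⊕ (-6/5)) ⊗ (x ⊕ (-6/5)) ⊗ (x ⊕ 9)
Answer: roots = -6/5 (mult 5), 9 (mult 1)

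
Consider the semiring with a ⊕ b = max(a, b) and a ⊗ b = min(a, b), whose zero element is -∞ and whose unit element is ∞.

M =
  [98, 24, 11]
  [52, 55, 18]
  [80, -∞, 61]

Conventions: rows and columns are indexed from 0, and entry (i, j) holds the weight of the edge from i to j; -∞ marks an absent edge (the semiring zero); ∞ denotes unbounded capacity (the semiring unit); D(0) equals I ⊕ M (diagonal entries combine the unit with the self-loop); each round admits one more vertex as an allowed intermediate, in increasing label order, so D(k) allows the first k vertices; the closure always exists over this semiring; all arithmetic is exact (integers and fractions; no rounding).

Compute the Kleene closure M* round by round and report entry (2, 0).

D(0):
  [∞, 24, 11]
  [52, ∞, 18]
  [80, -∞, ∞]
D(1):
  [∞, 24, 11]
  [52, ∞, 18]
  [80, 24, ∞]
D(2):
  [∞, 24, 18]
  [52, ∞, 18]
  [80, 24, ∞]
D(3):
  [∞, 24, 18]
  [52, ∞, 18]
  [80, 24, ∞]
Answer: M*[2][0] = 80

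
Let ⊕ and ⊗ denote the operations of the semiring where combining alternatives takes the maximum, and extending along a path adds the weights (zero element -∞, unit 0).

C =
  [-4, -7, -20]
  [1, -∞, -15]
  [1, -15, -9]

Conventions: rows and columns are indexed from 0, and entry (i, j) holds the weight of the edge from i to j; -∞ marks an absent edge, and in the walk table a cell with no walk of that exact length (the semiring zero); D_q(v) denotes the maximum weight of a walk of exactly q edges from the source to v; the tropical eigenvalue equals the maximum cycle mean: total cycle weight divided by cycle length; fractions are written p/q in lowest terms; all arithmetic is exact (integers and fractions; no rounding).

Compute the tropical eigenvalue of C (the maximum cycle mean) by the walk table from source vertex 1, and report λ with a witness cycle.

q=0: [-∞, 0, -∞]
q=1: [1, -∞, -15]
q=2: [-3, -6, -19]
q=3: [-5, -10, -21]
Optimal cycle mean attained by: cycle 0->1->0, total (-7) + 1, length 2.
Answer: λ = -3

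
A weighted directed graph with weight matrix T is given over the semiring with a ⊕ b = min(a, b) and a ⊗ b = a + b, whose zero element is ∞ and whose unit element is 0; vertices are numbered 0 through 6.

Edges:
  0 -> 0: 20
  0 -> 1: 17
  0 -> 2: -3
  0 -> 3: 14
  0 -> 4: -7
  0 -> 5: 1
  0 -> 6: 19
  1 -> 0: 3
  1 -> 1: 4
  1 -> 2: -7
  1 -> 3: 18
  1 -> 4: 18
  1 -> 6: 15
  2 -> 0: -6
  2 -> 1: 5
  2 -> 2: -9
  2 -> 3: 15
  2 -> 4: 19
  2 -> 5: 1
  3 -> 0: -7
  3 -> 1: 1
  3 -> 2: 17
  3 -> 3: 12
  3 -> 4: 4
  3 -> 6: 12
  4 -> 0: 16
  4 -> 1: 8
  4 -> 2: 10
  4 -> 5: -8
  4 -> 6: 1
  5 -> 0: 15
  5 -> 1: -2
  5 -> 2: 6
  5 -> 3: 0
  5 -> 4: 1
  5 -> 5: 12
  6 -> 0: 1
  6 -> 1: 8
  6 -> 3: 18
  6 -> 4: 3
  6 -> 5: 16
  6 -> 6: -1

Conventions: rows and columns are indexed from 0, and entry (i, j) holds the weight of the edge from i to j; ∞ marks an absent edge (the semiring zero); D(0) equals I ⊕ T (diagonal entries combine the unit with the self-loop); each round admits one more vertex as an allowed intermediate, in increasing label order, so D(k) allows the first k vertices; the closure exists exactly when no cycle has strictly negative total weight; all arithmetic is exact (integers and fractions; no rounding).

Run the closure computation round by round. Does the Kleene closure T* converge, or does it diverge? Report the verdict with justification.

Detection: at round 0, diagonal entry (2, 2) turns strictly negative.
Key observation: the cycle 2->2 has total weight (-9), which is strictly negative.
Answer: DIVERGES — negative cycle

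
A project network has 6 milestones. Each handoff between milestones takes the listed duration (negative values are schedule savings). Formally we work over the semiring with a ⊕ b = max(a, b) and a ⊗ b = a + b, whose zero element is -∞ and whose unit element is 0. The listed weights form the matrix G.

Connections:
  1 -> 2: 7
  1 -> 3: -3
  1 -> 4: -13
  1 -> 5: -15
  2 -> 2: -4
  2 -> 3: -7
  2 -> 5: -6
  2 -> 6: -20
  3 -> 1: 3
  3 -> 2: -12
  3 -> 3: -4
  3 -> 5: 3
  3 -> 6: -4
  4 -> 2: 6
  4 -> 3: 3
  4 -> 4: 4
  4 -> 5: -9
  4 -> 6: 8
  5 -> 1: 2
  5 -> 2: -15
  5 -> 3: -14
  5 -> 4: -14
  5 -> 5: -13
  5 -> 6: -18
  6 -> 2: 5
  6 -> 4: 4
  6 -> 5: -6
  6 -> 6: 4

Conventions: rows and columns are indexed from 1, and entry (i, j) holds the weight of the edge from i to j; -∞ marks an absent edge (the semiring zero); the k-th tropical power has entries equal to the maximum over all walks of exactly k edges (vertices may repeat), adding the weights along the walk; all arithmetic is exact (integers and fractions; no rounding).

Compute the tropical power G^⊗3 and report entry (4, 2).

G^⊗2:
  [0, 3, 0, -9, 1, -5]
  [-4, -8, -11, -16, -4, -11]
  [5, 10, 0, 0, -1, 0]
  [6, 13, 7, 12, 6, 12]
  [-11, 9, -1, -10, -11, -6]
  [-4, 10, 7, 8, -1, 12]
G^⊗3:
  [3, 7, -3, -1, 3, -1]
  [-2, 3, -7, -7, -8, -7]
  [3, 12, 3, 4, 4, 8]
  [10, 18, 15, 16, 10, 20]
  [2, 5, 2, -2, 3, -2]
  [10, 17, 11, 16, 10, 16]
Key observation: the optimum is the walk 4->6->4->2, with weight 8 + 4 + 6 = 18.
Optimal value attained by: walk 4->6->4->2.
Answer: (G^⊗3)[4][2] = 18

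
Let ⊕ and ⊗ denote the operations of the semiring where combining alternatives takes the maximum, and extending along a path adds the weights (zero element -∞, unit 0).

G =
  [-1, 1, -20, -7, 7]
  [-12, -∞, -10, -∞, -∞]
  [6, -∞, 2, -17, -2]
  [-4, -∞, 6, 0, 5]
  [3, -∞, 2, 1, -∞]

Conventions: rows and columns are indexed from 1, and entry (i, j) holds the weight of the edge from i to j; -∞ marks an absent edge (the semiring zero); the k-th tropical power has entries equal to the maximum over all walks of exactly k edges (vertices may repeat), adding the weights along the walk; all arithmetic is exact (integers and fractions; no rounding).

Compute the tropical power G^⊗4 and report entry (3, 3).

G^⊗2:
  [10, 0, 9, 8, 6]
  [-4, -11, -8, -19, -5]
  [8, 7, 4, -1, 13]
  [12, -3, 8, 6, 5]
  [8, 4, 7, 1, 10]
G^⊗3:
  [15, 11, 14, 8, 17]
  [-2, -3, -3, -4, 3]
  [16, 9, 15, 14, 15]
  [14, 13, 12, 6, 19]
  [13, 9, 12, 11, 15]
G^⊗4:
  [20, 16, 19, 18, 22]
  [6, -1, 5, 4, 5]
  [21, 17, 20, 16, 23]
  [22, 15, 21, 20, 21]
  [18, 14, 17, 16, 20]
Key observation: the optimum is the walk 3->1->5->4->3, with weight 6 + 7 + 1 + 6 = 20.
Optimal value attained by: walk 3->1->5->4->3.
Answer: (G^⊗4)[3][3] = 20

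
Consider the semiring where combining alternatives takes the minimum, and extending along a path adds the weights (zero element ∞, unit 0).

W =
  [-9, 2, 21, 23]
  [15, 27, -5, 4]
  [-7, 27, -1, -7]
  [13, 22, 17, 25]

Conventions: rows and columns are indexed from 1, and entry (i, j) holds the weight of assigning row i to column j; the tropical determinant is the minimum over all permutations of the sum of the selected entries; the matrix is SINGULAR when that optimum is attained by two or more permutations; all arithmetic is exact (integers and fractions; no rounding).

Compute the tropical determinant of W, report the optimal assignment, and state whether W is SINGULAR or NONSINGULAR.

σ = (1, 2, 3, 4): (-9) + 27 + (-1) + 25 = 42
σ = (1, 2, 4, 3): (-9) + 27 + (-7) + 17 = 28
σ = (1, 3, 2, 4): (-9) + (-5) + 27 + 25 = 38
σ = (1, 3, 4, 2): (-9) + (-5) + (-7) + 22 = 1
σ = (1, 4, 2, 3): (-9) + 4 + 27 + 17 = 39
σ = (1, 4, 3, 2): (-9) + 4 + (-1) + 22 = 16
σ = (2, 1, 3, 4): 2 + 15 + (-1) + 25 = 41
σ = (2, 1, 4, 3): 2 + 15 + (-7) + 17 = 27
σ = (2, 3, 1, 4): 2 + (-5) + (-7) + 25 = 15
σ = (2, 3, 4, 1): 2 + (-5) + (-7) + 13 = 3
σ = (2, 4, 1, 3): 2 + 4 + (-7) + 17 = 16
σ = (2, 4, 3, 1): 2 + 4 + (-1) + 13 = 18
σ = (3, 1, 2, 4): 21 + 15 + 27 + 25 = 88
σ = (3, 1, 4, 2): 21 + 15 + (-7) + 22 = 51
σ = (3, 2, 1, 4): 21 + 27 + (-7) + 25 = 66
σ = (3, 2, 4, 1): 21 + 27 + (-7) + 13 = 54
σ = (3, 4, 1, 2): 21 + 4 + (-7) + 22 = 40
σ = (3, 4, 2, 1): 21 + 4 + 27 + 13 = 65
σ = (4, 1, 2, 3): 23 + 15 + 27 + 17 = 82
σ = (4, 1, 3, 2): 23 + 15 + (-1) + 22 = 59
σ = (4, 2, 1, 3): 23 + 27 + (-7) + 17 = 60
σ = (4, 2, 3, 1): 23 + 27 + (-1) + 13 = 62
σ = (4, 3, 1, 2): 23 + (-5) + (-7) + 22 = 33
σ = (4, 3, 2, 1): 23 + (-5) + 27 + 13 = 58
Optimal value attained by: σ = (1, 3, 4, 2).
Answer: det⊕(W) = 1; verdict: NONSINGULAR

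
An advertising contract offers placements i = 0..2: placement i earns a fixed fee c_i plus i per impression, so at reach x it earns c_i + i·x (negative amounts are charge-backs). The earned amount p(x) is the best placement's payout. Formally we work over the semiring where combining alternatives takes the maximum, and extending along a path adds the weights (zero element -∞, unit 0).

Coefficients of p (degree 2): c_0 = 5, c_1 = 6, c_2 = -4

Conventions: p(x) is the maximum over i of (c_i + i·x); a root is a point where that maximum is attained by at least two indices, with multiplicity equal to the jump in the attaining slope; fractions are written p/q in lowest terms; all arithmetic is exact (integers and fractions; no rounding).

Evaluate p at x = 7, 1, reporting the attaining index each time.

p(7) = max(5+0·7=5, 6+1·7=13, -4+2·7=10) = 13 (attained by i=1)
p(1) = max(5+0·1=5, 6+1·1=7, -4+2·1=-2) = 7 (attained by i=1)
Answer: p(7) = 13; p(1) = 7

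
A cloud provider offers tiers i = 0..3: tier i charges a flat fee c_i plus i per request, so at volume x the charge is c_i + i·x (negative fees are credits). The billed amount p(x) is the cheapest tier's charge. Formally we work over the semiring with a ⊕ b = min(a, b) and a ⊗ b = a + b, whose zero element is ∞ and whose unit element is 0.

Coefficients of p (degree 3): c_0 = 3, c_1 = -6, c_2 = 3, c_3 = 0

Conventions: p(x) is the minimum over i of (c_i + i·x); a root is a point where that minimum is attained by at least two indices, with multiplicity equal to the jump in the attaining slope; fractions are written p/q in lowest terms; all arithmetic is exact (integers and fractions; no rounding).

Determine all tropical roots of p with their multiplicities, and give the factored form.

hull edge (i=0, c=3) to (i=1, c=-6): slope -9, span 1
hull edge (i=1, c=-6) to (i=3, c=0): slope 3, span 2
Factored form: p(x) = 0 ⊗ (x ⊕ (-3)) ⊗ (x ⊕ (-3)) ⊗ (x ⊕ 9)
Answer: roots = -3 (mult 2), 9 (mult 1)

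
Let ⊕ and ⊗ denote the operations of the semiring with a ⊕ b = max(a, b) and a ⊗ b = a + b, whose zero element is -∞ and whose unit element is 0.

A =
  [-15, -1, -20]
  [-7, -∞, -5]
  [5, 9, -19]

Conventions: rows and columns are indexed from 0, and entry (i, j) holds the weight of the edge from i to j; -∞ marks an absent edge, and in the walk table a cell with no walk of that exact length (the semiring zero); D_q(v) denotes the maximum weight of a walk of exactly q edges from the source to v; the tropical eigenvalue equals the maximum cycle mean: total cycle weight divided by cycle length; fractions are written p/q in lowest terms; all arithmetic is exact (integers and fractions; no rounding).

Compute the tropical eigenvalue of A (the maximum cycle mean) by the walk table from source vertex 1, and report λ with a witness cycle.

q=0: [-∞, 0, -∞]
q=1: [-7, -∞, -5]
q=2: [0, 4, -24]
q=3: [-3, -1, -1]
Optimal cycle mean attained by: cycle 1->2->1, total (-5) + 9, length 2.
Answer: λ = 2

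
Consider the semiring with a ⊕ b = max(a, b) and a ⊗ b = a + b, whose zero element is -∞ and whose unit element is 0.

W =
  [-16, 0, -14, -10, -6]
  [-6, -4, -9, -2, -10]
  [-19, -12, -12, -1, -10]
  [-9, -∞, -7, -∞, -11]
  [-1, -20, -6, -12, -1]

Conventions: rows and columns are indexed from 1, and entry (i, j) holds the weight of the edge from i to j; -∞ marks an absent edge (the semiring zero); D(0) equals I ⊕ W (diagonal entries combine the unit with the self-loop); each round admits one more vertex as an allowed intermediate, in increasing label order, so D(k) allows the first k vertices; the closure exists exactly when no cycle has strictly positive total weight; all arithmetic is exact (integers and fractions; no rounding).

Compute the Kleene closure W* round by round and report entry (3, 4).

D(0):
  [0, 0, -14, -10, -6]
  [-6, 0, -9, -2, -10]
  [-19, -12, 0, -1, -10]
  [-9, -∞, -7, 0, -11]
  [-1, -20, -6, -12, 0]
D(1):
  [0, 0, -14, -10, -6]
  [-6, 0, -9, -2, -10]
  [-19, -12, 0, -1, -10]
  [-9, -9, -7, 0, -11]
  [-1, -1, -6, -11, 0]
D(2):
  [0, 0, -9, -2, -6]
  [-6, 0, -9, -2, -10]
  [-18, -12, 0, -1, -10]
  [-9, -9, -7, 0, -11]
  [-1, -1, -6, -3, 0]
D(3):
  [0, 0, -9, -2, -6]
  [-6, 0, -9, -2, -10]
  [-18, -12, 0, -1, -10]
  [-9, -9, -7, 0, -11]
  [-1, -1, -6, -3, 0]
D(4):
  [0, 0, -9, -2, -6]
  [-6, 0, -9, -2, -10]
  [-10, -10, 0, -1, -10]
  [-9, -9, -7, 0, -11]
  [-1, -1, -6, -3, 0]
D(5):
  [0, 0, -9, -2, -6]
  [-6, 0, -9, -2, -10]
  [-10, -10, 0, -1, -10]
  [-9, -9, -7, 0, -11]
  [-1, -1, -6, -3, 0]
Answer: W*[3][4] = -1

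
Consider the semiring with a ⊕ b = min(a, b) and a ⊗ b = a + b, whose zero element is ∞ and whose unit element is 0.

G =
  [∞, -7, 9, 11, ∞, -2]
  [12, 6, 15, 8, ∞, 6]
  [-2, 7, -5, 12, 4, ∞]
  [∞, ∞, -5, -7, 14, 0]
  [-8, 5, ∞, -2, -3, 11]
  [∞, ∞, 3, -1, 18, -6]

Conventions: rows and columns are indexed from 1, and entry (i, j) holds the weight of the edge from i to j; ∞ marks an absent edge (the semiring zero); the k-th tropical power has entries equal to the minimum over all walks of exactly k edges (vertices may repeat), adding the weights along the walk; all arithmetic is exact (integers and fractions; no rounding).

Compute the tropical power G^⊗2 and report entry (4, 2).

G^⊗2:
  [5, -1, 1, -3, 13, -8]
  [13, 5, 3, 1, 19, 0]
  [-7, -9, -10, 2, -1, -4]
  [-7, 2, -12, -14, -1, -7]
  [-11, -15, -7, -9, -6, -10]
  [1, 10, -6, -8, 7, -12]
Key observation: the optimum is the walk 4->3->2, with weight (-5) + 7 = 2.
Optimal value attained by: walk 4->3->2.
Answer: (G^⊗2)[4][2] = 2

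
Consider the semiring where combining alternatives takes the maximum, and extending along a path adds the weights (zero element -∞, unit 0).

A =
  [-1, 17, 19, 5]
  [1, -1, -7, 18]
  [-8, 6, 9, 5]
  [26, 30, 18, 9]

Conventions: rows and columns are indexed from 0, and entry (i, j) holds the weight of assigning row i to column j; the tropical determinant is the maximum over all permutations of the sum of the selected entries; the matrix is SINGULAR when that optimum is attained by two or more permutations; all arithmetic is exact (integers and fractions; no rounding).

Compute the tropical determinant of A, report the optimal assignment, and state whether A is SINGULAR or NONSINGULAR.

σ = (0, 1, 2, 3): (-1) + (-1) + 9 + 9 = 16
σ = (0, 1, 3, 2): (-1) + (-1) + 5 + 18 = 21
σ = (0, 2, 1, 3): (-1) + (-7) + 6 + 9 = 7
σ = (0, 2, 3, 1): (-1) + (-7) + 5 + 30 = 27
σ = (0, 3, 1, 2): (-1) + 18 + 6 + 18 = 41
σ = (0, 3, 2, 1): (-1) + 18 + 9 + 30 = 56
σ = (1, 0, 2, 3): 17 + 1 + 9 + 9 = 36
σ = (1, 0, 3, 2): 17 + 1 + 5 + 18 = 41
σ = (1, 2, 0, 3): 17 + (-7) + (-8) + 9 = 11
σ = (1, 2, 3, 0): 17 + (-7) + 5 + 26 = 41
σ = (1, 3, 0, 2): 17 + 18 + (-8) + 18 = 45
σ = (1, 3, 2, 0): 17 + 18 + 9 + 26 = 70
σ = (2, 0, 1, 3): 19 + 1 + 6 + 9 = 35
σ = (2, 0, 3, 1): 19 + 1 + 5 + 30 = 55
σ = (2, 1, 0, 3): 19 + (-1) + (-8) + 9 = 19
σ = (2, 1, 3, 0): 19 + (-1) + 5 + 26 = 49
σ = (2, 3, 0, 1): 19 + 18 + (-8) + 30 = 59
σ = (2, 3, 1, 0): 19 + 18 + 6 + 26 = 69
σ = (3, 0, 1, 2): 5 + 1 + 6 + 18 = 30
σ = (3, 0, 2, 1): 5 + 1 + 9 + 30 = 45
σ = (3, 1, 0, 2): 5 + (-1) + (-8) + 18 = 14
σ = (3, 1, 2, 0): 5 + (-1) + 9 + 26 = 39
σ = (3, 2, 0, 1): 5 + (-7) + (-8) + 30 = 20
σ = (3, 2, 1, 0): 5 + (-7) + 6 + 26 = 30
Optimal value attained by: σ = (1, 3, 2, 0).
Answer: det⊕(A) = 70; verdict: NONSINGULAR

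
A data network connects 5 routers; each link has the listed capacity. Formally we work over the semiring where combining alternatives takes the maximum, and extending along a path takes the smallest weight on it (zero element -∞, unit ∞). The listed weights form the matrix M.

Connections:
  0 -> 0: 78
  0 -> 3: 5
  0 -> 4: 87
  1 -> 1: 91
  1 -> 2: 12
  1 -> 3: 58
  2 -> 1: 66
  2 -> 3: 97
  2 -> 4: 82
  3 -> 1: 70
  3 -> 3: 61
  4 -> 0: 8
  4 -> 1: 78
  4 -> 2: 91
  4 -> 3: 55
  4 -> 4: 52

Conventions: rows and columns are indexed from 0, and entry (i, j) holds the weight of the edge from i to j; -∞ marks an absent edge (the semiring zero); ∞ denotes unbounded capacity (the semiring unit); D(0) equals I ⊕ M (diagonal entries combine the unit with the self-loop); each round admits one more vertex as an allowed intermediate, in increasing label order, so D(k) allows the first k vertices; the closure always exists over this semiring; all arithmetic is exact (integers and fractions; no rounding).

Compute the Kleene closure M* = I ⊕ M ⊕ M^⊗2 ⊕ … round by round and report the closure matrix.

D(0):
  [∞, -∞, -∞, 5, 87]
  [-∞, ∞, 12, 58, -∞]
  [-∞, 66, ∞, 97, 82]
  [-∞, 70, -∞, ∞, -∞]
  [8, 78, 91, 55, ∞]
D(1):
  [∞, -∞, -∞, 5, 87]
  [-∞, ∞, 12, 58, -∞]
  [-∞, 66, ∞, 97, 82]
  [-∞, 70, -∞, ∞, -∞]
  [8, 78, 91, 55, ∞]
D(2):
  [∞, -∞, -∞, 5, 87]
  [-∞, ∞, 12, 58, -∞]
  [-∞, 66, ∞, 97, 82]
  [-∞, 70, 12, ∞, -∞]
  [8, 78, 91, 58, ∞]
D(3):
  [∞, -∞, -∞, 5, 87]
  [-∞, ∞, 12, 58, 12]
  [-∞, 66, ∞, 97, 82]
  [-∞, 70, 12, ∞, 12]
  [8, 78, 91, 91, ∞]
D(4):
  [∞, 5, 5, 5, 87]
  [-∞, ∞, 12, 58, 12]
  [-∞, 70, ∞, 97, 82]
  [-∞, 70, 12, ∞, 12]
  [8, 78, 91, 91, ∞]
D(5):
  [∞, 78, 87, 87, 87]
  [8, ∞, 12, 58, 12]
  [8, 78, ∞, 97, 82]
  [8, 70, 12, ∞, 12]
  [8, 78, 91, 91, ∞]
Answer: M* = [[∞, 78, 87, 87, 87], [8, ∞, 12, 58, 12], [8, 78, ∞, 97, 82], [8, 70, 12, ∞, 12], [8, 78, 91, 91, ∞]]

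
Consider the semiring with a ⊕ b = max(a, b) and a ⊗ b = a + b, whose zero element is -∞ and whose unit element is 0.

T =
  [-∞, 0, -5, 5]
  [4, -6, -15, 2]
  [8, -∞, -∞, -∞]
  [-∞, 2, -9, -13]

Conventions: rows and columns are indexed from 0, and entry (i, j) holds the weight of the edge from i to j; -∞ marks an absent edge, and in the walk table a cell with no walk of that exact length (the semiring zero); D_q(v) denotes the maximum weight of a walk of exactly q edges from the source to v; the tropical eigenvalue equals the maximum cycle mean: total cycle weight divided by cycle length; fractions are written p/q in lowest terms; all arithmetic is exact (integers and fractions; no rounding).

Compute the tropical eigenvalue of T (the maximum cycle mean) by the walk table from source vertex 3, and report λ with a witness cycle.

q=0: [-∞, -∞, -∞, 0]
q=1: [-∞, 2, -9, -13]
q=2: [6, -4, -13, 4]
q=3: [0, 6, 1, 11]
q=4: [10, 13, 2, 8]
Optimal cycle mean attained by: cycle 0->3->1->0, total 5 + 2 + 4, length 3.
Answer: λ = 11/3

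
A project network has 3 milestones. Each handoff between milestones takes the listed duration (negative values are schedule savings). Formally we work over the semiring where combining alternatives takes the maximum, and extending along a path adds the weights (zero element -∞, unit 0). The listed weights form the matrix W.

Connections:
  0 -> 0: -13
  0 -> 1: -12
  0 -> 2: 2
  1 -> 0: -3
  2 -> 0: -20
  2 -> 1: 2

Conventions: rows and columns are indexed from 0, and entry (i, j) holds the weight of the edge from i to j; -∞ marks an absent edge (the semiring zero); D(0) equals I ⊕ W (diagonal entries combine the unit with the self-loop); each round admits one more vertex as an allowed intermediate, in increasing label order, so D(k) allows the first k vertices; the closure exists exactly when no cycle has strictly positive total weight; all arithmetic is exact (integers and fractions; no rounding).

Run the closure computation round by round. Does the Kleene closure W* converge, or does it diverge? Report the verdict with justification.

D(0):
  [0, -12, 2]
  [-3, 0, -∞]
  [-20, 2, 0]
D(1):
  [0, -12, 2]
  [-3, 0, -1]
  [-20, 2, 0]
Detection: at round 2, diagonal entry (2, 2) turns strictly positive.
Key observation: the cycle 2->1->0->2 has total weight 2 + (-3) + 2, which is strictly positive.
Answer: DIVERGES — positive cycle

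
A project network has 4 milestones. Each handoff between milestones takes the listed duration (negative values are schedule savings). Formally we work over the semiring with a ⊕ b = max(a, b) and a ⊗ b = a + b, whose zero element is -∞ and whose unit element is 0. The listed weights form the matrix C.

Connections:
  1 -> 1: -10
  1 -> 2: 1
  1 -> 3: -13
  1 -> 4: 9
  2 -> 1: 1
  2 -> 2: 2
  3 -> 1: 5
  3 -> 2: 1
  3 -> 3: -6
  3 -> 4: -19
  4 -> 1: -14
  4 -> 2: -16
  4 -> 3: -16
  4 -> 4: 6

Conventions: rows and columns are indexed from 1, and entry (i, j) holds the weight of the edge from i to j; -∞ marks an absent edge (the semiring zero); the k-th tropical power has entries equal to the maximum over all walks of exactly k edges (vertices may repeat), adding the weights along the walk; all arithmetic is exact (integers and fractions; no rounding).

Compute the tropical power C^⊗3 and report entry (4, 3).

C^⊗2:
  [2, 3, -7, 15]
  [3, 4, -12, 10]
  [2, 6, -8, 14]
  [-8, -10, -10, 12]
C^⊗3:
  [4, 5, -1, 21]
  [5, 6, -6, 16]
  [7, 8, -2, 20]
  [-2, -4, -4, 18]
Key observation: the optimum is the walk 4->4->4->3, with weight 6 + 6 + (-16) = -4.
Optimal value attained by: walk 4->4->4->3.
Answer: (C^⊗3)[4][3] = -4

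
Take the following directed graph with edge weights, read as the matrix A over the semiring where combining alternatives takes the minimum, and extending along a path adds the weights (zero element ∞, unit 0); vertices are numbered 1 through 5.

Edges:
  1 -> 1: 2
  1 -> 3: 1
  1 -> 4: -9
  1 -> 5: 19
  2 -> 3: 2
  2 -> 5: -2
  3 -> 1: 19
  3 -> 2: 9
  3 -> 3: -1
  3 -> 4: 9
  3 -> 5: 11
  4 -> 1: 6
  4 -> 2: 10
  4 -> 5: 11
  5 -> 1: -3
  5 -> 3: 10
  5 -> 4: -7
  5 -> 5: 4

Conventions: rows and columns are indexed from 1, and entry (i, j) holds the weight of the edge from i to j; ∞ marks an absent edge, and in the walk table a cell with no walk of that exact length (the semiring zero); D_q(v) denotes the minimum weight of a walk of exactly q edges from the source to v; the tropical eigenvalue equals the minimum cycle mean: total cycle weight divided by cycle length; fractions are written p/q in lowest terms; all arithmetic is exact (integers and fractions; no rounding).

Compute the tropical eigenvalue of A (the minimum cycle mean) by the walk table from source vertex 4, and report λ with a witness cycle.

q=0: [∞, ∞, ∞, 0, ∞]
q=1: [6, 10, ∞, ∞, 11]
q=2: [8, ∞, 7, -3, 8]
q=3: [3, 7, 6, -1, 8]
q=4: [5, 9, 4, -6, 5]
q=5: [0, 4, 3, -4, 5]
Optimal cycle mean attained by: cycle 1->4->1, total (-9) + 6, length 2.
Answer: λ = -3/2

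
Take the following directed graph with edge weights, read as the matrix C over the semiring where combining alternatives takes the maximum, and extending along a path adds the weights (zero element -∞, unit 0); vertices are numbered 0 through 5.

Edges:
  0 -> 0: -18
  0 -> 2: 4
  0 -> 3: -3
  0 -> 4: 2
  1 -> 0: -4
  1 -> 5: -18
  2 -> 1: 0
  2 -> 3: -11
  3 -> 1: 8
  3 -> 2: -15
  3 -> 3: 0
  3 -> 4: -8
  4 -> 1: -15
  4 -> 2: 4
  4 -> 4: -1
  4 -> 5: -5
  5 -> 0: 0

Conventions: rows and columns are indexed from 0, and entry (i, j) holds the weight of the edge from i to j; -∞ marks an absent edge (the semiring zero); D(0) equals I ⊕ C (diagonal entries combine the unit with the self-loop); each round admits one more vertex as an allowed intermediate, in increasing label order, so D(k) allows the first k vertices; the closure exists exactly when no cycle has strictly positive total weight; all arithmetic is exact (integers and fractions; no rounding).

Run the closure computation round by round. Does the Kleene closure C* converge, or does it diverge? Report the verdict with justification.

D(0):
  [0, -∞, 4, -3, 2, -∞]
  [-4, 0, -∞, -∞, -∞, -18]
  [-∞, 0, 0, -11, -∞, -∞]
  [-∞, 8, -15, 0, -8, -∞]
  [-∞, -15, 4, -∞, 0, -5]
  [0, -∞, -∞, -∞, -∞, 0]
D(1):
  [0, -∞, 4, -3, 2, -∞]
  [-4, 0, 0, -7, -2, -18]
  [-∞, 0, 0, -11, -∞, -∞]
  [-∞, 8, -15, 0, -8, -∞]
  [-∞, -15, 4, -∞, 0, -5]
  [0, -∞, 4, -3, 2, 0]
Detection: at round 2, diagonal entry (3, 3) turns strictly positive.
Key observation: the cycle 3->1->0->3 has total weight 8 + (-4) + (-3), which is strictly positive.
Answer: DIVERGES — positive cycle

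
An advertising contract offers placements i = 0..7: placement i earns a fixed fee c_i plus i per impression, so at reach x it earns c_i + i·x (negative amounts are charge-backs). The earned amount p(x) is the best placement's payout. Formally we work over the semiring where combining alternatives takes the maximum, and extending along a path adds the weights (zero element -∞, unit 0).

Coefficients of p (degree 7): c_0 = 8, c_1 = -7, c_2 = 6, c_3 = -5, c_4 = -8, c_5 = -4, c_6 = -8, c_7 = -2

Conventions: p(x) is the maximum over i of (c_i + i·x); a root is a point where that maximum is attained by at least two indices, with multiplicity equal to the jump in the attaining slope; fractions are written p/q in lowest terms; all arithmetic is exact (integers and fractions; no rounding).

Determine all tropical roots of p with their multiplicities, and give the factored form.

hull edge (i=0, c=8) to (i=2, c=6): slope -1, span 2
hull edge (i=2, c=6) to (i=7, c=-2): slope -8/5, span 5
Factored form: p(x) = -2 ⊗ (x ⊕ 1) ⊗ (x ⊕ 1) ⊗ (x ⊕ 8/5) ⊗ (x ⊕ 8/5) ⊗ (x ⊕ 8/5) ⊗ (x ⊕ 8/5) ⊗ (x ⊕ 8/5)
Answer: roots = 1 (mult 2), 8/5 (mult 5)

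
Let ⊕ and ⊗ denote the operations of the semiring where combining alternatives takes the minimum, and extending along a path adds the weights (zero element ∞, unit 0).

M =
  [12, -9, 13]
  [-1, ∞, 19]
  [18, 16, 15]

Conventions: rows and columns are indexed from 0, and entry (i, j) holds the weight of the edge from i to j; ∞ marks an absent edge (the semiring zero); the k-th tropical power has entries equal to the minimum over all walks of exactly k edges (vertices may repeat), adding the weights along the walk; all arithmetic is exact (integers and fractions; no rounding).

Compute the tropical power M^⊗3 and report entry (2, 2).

M^⊗2:
  [-10, 3, 10]
  [11, -10, 12]
  [15, 9, 30]
M^⊗3:
  [2, -19, 3]
  [-11, 2, 9]
  [8, 6, 28]
Key observation: the optimum is the walk 2->0->1->2, with weight 18 + (-9) + 19 = 28.
Optimal value attained by: walk 2->0->1->2.
Answer: (M^⊗3)[2][2] = 28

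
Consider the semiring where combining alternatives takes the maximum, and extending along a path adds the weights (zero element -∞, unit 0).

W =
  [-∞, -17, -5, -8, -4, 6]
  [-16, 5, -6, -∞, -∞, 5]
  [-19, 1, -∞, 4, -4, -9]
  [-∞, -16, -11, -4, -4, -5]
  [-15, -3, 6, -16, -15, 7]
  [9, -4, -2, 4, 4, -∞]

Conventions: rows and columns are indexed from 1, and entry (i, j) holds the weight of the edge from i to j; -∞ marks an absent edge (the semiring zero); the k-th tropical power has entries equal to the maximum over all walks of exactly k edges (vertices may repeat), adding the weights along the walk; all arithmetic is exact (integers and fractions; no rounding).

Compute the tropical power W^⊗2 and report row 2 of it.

W^⊗2:
  [15, 2, 4, 10, 10, 3]
  [14, 10, 3, 9, 9, 10]
  [0, 6, 2, 0, 0, 6]
  [4, -7, 2, -1, -1, 3]
  [16, 7, 5, 11, 11, 2]
  [-11, 1, 10, 2, 5, 15]
Answer: row 2 of W^⊗2 = [14, 10, 3, 9, 9, 10]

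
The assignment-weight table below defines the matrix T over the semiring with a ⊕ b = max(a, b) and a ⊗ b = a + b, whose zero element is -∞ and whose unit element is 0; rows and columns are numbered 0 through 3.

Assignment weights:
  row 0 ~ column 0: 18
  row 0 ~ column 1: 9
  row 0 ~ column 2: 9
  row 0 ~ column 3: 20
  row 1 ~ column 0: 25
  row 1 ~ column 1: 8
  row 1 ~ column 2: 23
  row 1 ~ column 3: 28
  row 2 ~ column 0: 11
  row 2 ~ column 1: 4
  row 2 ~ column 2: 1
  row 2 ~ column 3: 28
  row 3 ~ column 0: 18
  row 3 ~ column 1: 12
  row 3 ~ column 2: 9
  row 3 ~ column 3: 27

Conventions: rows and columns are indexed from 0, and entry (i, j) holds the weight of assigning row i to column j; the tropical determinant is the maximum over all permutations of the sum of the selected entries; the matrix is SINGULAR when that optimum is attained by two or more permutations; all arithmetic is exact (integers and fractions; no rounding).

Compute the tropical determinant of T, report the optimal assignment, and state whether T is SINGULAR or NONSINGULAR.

σ = (0, 1, 2, 3): 18 + 8 + 1 + 27 = 54
σ = (0, 1, 3, 2): 18 + 8 + 28 + 9 = 63
σ = (0, 2, 1, 3): 18 + 23 + 4 + 27 = 72
σ = (0, 2, 3, 1): 18 + 23 + 28 + 12 = 81
σ = (0, 3, 1, 2): 18 + 28 + 4 + 9 = 59
σ = (0, 3, 2, 1): 18 + 28 + 1 + 12 = 59
σ = (1, 0, 2, 3): 9 + 25 + 1 + 27 = 62
σ = (1, 0, 3, 2): 9 + 25 + 28 + 9 = 71
σ = (1, 2, 0, 3): 9 + 23 + 11 + 27 = 70
σ = (1, 2, 3, 0): 9 + 23 + 28 + 18 = 78
σ = (1, 3, 0, 2): 9 + 28 + 11 + 9 = 57
σ = (1, 3, 2, 0): 9 + 28 + 1 + 18 = 56
σ = (2, 0, 1, 3): 9 + 25 + 4 + 27 = 65
σ = (2, 0, 3, 1): 9 + 25 + 28 + 12 = 74
σ = (2, 1, 0, 3): 9 + 8 + 11 + 27 = 55
σ = (2, 1, 3, 0): 9 + 8 + 28 + 18 = 63
σ = (2, 3, 0, 1): 9 + 28 + 11 + 12 = 60
σ = (2, 3, 1, 0): 9 + 28 + 4 + 18 = 59
σ = (3, 0, 1, 2): 20 + 25 + 4 + 9 = 58
σ = (3, 0, 2, 1): 20 + 25 + 1 + 12 = 58
σ = (3, 1, 0, 2): 20 + 8 + 11 + 9 = 48
σ = (3, 1, 2, 0): 20 + 8 + 1 + 18 = 47
σ = (3, 2, 0, 1): 20 + 23 + 11 + 12 = 66
σ = (3, 2, 1, 0): 20 + 23 + 4 + 18 = 65
Optimal value attained by: σ = (0, 2, 3, 1).
Answer: det⊕(T) = 81; verdict: NONSINGULAR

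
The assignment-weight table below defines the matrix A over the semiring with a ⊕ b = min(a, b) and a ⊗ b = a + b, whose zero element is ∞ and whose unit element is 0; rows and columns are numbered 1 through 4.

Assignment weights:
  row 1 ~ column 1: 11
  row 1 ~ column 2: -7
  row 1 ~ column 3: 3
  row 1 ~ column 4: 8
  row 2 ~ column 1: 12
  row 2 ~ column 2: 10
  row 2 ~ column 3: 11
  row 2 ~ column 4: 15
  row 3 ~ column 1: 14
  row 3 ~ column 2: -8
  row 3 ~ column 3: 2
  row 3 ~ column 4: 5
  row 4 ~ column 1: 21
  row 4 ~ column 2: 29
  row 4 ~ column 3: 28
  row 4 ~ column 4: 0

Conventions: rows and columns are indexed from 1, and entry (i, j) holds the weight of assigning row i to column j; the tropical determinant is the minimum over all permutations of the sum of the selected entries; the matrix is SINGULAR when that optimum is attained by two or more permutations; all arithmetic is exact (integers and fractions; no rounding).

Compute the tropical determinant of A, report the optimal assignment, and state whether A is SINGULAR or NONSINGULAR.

σ = (1, 2, 3, 4): 11 + 10 + 2 + 0 = 23
σ = (1, 2, 4, 3): 11 + 10 + 5 + 28 = 54
σ = (1, 3, 2, 4): 11 + 11 + (-8) + 0 = 14
σ = (1, 3, 4, 2): 11 + 11 + 5 + 29 = 56
σ = (1, 4, 2, 3): 11 + 15 + (-8) + 28 = 46
σ = (1, 4, 3, 2): 11 + 15 + 2 + 29 = 57
σ = (2, 1, 3, 4): (-7) + 12 + 2 + 0 = 7
σ = (2, 1, 4, 3): (-7) + 12 + 5 + 28 = 38
σ = (2, 3, 1, 4): (-7) + 11 + 14 + 0 = 18
σ = (2, 3, 4, 1): (-7) + 11 + 5 + 21 = 30
σ = (2, 4, 1, 3): (-7) + 15 + 14 + 28 = 50
σ = (2, 4, 3, 1): (-7) + 15 + 2 + 21 = 31
σ = (3, 1, 2, 4): 3 + 12 + (-8) + 0 = 7
σ = (3, 1, 4, 2): 3 + 12 + 5 + 29 = 49
σ = (3, 2, 1, 4): 3 + 10 + 14 + 0 = 27
σ = (3, 2, 4, 1): 3 + 10 + 5 + 21 = 39
σ = (3, 4, 1, 2): 3 + 15 + 14 + 29 = 61
σ = (3, 4, 2, 1): 3 + 15 + (-8) + 21 = 31
σ = (4, 1, 2, 3): 8 + 12 + (-8) + 28 = 40
σ = (4, 1, 3, 2): 8 + 12 + 2 + 29 = 51
σ = (4, 2, 1, 3): 8 + 10 + 14 + 28 = 60
σ = (4, 2, 3, 1): 8 + 10 + 2 + 21 = 41
σ = (4, 3, 1, 2): 8 + 11 + 14 + 29 = 62
σ = (4, 3, 2, 1): 8 + 11 + (-8) + 21 = 32
Optimal value attained by: σ = (2, 1, 3, 4).
Answer: det⊕(A) = 7; verdict: SINGULAR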